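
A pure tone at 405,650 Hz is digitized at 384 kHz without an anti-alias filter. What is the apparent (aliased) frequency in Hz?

Nyquist = 384,000/2 = 192,000 Hz; 405,650 Hz exceeds it.
Alias = |405,650 − 1×384,000| = |405,650 − 384,000| = 21,650 Hz.

21,650 Hz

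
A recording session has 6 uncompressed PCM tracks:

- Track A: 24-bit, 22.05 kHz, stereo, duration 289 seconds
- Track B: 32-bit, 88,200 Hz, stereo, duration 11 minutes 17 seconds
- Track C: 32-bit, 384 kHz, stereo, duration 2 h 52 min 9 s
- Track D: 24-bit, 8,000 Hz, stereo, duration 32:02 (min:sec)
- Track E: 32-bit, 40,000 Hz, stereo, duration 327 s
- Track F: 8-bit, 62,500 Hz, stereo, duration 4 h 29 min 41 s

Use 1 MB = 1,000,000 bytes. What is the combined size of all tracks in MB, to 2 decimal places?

Track A: 22,050 × 289 × 3 × 2 = 38,234,700 bytes.
Track B: 11 minutes 17 seconds = 677 s; 88,200 × 677 × 4 × 2 = 477,691,200 bytes.
Track C: 2 h 52 min 9 s = 10,329 s; 384,000 × 10,329 × 4 × 2 = 31,730,688,000 bytes.
Track D: 32:02 (min:sec) = 1,922 s; 8,000 × 1,922 × 3 × 2 = 92,256,000 bytes.
Track E: 40,000 × 327 × 4 × 2 = 104,640,000 bytes.
Track F: 4 h 29 min 41 s = 16,181 s; 62,500 × 16,181 × 1 × 2 = 2,022,625,000 bytes.
Total = 34,466,134,900 bytes = 34466.13 MB.

34466.13 MB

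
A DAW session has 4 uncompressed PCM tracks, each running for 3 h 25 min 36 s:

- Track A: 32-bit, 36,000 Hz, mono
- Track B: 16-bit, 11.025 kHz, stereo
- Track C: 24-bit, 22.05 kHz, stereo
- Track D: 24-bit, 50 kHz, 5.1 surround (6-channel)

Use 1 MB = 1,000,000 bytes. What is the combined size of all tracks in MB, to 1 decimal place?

15054.9 MB

3 h 25 min 36 s = 12,336 s.
Track A: 36,000 × 12,336 × 4 × 1 = 1,776,384,000 bytes.
Track B: 11,025 × 12,336 × 2 × 2 = 544,017,600 bytes.
Track C: 22,050 × 12,336 × 3 × 2 = 1,632,052,800 bytes.
Track D: 50,000 × 12,336 × 3 × 6 = 11,102,400,000 bytes.
Total = 15,054,854,400 bytes = 15054.9 MB.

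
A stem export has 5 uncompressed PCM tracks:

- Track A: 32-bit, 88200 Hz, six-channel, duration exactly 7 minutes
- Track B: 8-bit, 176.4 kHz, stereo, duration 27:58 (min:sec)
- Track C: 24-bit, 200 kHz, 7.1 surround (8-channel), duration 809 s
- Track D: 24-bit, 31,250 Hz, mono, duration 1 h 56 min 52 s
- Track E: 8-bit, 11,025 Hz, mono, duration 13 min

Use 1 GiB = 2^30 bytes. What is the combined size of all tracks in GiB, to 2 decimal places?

5.62 GiB

Track A: exactly 7 minutes = 420 s; 88,200 × 420 × 4 × 6 = 889,056,000 bytes.
Track B: 27:58 (min:sec) = 1,678 s; 176,400 × 1,678 × 1 × 2 = 591,998,400 bytes.
Track C: 200,000 × 809 × 3 × 8 = 3,883,200,000 bytes.
Track D: 1 h 56 min 52 s = 7,012 s; 31,250 × 7,012 × 3 × 1 = 657,375,000 bytes.
Track E: 13 min = 780 s; 11,025 × 780 × 1 × 1 = 8,599,500 bytes.
Total = 6,030,228,900 bytes = 5.62 GiB.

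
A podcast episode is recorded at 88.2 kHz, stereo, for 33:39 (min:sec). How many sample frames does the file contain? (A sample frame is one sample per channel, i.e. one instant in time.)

33:39 (min:sec) = 2,019 s.
88,200 samples/s × 2,019 s = 178,075,800 frames.

178,075,800 sample frames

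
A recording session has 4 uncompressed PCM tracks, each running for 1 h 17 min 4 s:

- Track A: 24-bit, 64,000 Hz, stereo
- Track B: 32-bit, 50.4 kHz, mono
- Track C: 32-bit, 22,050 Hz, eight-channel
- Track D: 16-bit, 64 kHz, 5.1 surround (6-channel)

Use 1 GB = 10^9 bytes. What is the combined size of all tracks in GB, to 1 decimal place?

9.5 GB

1 h 17 min 4 s = 4,624 s.
Track A: 64,000 × 4,624 × 3 × 2 = 1,775,616,000 bytes.
Track B: 50,400 × 4,624 × 4 × 1 = 932,198,400 bytes.
Track C: 22,050 × 4,624 × 4 × 8 = 3,262,694,400 bytes.
Track D: 64,000 × 4,624 × 2 × 6 = 3,551,232,000 bytes.
Total = 9,521,740,800 bytes = 9.5 GB.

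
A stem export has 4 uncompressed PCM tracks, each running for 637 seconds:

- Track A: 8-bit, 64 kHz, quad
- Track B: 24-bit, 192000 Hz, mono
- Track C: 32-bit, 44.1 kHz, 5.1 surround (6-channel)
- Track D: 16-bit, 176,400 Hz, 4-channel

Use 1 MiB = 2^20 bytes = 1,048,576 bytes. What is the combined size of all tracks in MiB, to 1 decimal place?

2005.7 MiB

Track A: 64,000 × 637 × 1 × 4 = 163,072,000 bytes.
Track B: 192,000 × 637 × 3 × 1 = 366,912,000 bytes.
Track C: 44,100 × 637 × 4 × 6 = 674,200,800 bytes.
Track D: 176,400 × 637 × 2 × 4 = 898,934,400 bytes.
Total = 2,103,119,200 bytes = 2005.7 MiB.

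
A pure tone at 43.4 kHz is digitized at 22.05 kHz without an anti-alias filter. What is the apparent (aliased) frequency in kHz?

Nyquist = 22,050/2 = 11,025 Hz; 43,400 Hz exceeds it.
Alias = |43,400 − 2×22,050| = |43,400 − 44,100| = 700 Hz = 0.7 kHz.

0.7 kHz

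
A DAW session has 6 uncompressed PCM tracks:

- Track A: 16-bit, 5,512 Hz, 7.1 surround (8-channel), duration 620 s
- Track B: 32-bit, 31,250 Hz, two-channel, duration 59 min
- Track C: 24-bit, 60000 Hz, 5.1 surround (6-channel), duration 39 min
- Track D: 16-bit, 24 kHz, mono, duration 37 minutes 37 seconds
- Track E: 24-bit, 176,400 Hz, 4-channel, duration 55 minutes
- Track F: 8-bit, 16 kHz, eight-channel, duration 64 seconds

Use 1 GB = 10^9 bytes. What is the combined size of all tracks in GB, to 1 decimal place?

Track A: 5,512 × 620 × 2 × 8 = 54,679,040 bytes.
Track B: 59 min = 3,540 s; 31,250 × 3,540 × 4 × 2 = 885,000,000 bytes.
Track C: 39 min = 2,340 s; 60,000 × 2,340 × 3 × 6 = 2,527,200,000 bytes.
Track D: 37 minutes 37 seconds = 2,257 s; 24,000 × 2,257 × 2 × 1 = 108,336,000 bytes.
Track E: 55 minutes = 3,300 s; 176,400 × 3,300 × 3 × 4 = 6,985,440,000 bytes.
Track F: 16,000 × 64 × 1 × 8 = 8,192,000 bytes.
Total = 10,568,847,040 bytes = 10.6 GB.

10.6 GB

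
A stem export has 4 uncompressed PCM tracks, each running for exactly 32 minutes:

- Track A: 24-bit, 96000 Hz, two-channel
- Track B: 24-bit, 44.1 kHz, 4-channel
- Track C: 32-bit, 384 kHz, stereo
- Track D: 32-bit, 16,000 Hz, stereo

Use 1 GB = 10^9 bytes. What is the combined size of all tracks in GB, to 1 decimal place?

exactly 32 minutes = 1,920 s.
Track A: 96,000 × 1,920 × 3 × 2 = 1,105,920,000 bytes.
Track B: 44,100 × 1,920 × 3 × 4 = 1,016,064,000 bytes.
Track C: 384,000 × 1,920 × 4 × 2 = 5,898,240,000 bytes.
Track D: 16,000 × 1,920 × 4 × 2 = 245,760,000 bytes.
Total = 8,265,984,000 bytes = 8.3 GB.

8.3 GB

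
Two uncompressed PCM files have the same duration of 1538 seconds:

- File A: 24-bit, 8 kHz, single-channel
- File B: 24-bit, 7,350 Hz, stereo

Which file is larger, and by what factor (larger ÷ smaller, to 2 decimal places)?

File A: 8,000 × 3 × 1 = 24,000 bytes/s.
File B: 7,350 × 3 × 2 = 44,100 bytes/s.
File B is larger; ratio = 67,825,800 / 36,912,000 = 1.84.

File B, by a factor of 1.84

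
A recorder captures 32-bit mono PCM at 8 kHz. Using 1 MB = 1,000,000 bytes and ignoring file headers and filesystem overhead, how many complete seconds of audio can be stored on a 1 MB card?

Uncompressed byte rate = 8,000 × 4 × 1 = 32,000 bytes/s.
Capacity = 1 × 1,000,000 = 1,000,000 bytes.
1,000,000 / 32,000 ≈ 31.25 s → 31 seconds.

31 seconds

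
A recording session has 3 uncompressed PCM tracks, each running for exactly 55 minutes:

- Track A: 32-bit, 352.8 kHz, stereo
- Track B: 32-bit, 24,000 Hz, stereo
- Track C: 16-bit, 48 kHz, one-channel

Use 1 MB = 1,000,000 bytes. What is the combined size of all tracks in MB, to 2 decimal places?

10264.32 MB

exactly 55 minutes = 3,300 s.
Track A: 352,800 × 3,300 × 4 × 2 = 9,313,920,000 bytes.
Track B: 24,000 × 3,300 × 4 × 2 = 633,600,000 bytes.
Track C: 48,000 × 3,300 × 2 × 1 = 316,800,000 bytes.
Total = 10,264,320,000 bytes = 10264.32 MB.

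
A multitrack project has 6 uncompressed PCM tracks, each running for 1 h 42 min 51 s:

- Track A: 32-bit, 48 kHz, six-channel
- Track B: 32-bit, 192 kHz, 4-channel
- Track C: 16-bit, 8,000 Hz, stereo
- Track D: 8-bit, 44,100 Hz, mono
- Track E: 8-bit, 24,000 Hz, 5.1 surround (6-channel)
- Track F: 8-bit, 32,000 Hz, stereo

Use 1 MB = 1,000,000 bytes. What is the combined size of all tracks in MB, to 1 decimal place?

1 h 42 min 51 s = 6,171 s.
Track A: 48,000 × 6,171 × 4 × 6 = 7,108,992,000 bytes.
Track B: 192,000 × 6,171 × 4 × 4 = 18,957,312,000 bytes.
Track C: 8,000 × 6,171 × 2 × 2 = 197,472,000 bytes.
Track D: 44,100 × 6,171 × 1 × 1 = 272,141,100 bytes.
Track E: 24,000 × 6,171 × 1 × 6 = 888,624,000 bytes.
Track F: 32,000 × 6,171 × 1 × 2 = 394,944,000 bytes.
Total = 27,819,485,100 bytes = 27819.5 MB.

27819.5 MB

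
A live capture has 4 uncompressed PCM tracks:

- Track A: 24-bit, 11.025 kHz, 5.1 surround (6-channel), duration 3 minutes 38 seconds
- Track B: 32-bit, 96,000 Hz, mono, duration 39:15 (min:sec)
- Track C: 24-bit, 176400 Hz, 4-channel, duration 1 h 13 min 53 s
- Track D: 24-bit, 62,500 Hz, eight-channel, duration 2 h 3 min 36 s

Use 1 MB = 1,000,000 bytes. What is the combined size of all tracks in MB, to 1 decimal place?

Track A: 3 minutes 38 seconds = 218 s; 11,025 × 218 × 3 × 6 = 43,262,100 bytes.
Track B: 39:15 (min:sec) = 2,355 s; 96,000 × 2,355 × 4 × 1 = 904,320,000 bytes.
Track C: 1 h 13 min 53 s = 4,433 s; 176,400 × 4,433 × 3 × 4 = 9,383,774,400 bytes.
Track D: 2 h 3 min 36 s = 7,416 s; 62,500 × 7,416 × 3 × 8 = 11,124,000,000 bytes.
Total = 21,455,356,500 bytes = 21455.4 MB.

21455.4 MB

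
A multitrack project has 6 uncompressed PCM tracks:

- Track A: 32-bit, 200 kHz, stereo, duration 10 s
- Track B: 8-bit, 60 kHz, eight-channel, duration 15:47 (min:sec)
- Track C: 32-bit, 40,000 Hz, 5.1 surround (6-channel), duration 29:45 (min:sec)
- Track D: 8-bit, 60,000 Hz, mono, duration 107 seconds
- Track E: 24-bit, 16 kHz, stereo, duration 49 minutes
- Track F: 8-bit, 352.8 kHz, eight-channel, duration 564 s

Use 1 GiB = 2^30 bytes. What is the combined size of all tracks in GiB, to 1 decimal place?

3.8 GiB

Track A: 200,000 × 10 × 4 × 2 = 16,000,000 bytes.
Track B: 15:47 (min:sec) = 947 s; 60,000 × 947 × 1 × 8 = 454,560,000 bytes.
Track C: 29:45 (min:sec) = 1,785 s; 40,000 × 1,785 × 4 × 6 = 1,713,600,000 bytes.
Track D: 60,000 × 107 × 1 × 1 = 6,420,000 bytes.
Track E: 49 minutes = 2,940 s; 16,000 × 2,940 × 3 × 2 = 282,240,000 bytes.
Track F: 352,800 × 564 × 1 × 8 = 1,591,833,600 bytes.
Total = 4,064,653,600 bytes = 3.8 GiB.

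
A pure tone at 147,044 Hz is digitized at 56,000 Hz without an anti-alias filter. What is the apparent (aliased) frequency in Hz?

Nyquist = 56,000/2 = 28,000 Hz; 147,044 Hz exceeds it.
Alias = |147,044 − 3×56,000| = |147,044 − 168,000| = 20,956 Hz.

20,956 Hz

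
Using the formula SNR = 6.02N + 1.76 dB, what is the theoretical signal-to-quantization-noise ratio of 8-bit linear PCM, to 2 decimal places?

6.02 × 8 + 1.76 = 49.92 dB.

49.92 dB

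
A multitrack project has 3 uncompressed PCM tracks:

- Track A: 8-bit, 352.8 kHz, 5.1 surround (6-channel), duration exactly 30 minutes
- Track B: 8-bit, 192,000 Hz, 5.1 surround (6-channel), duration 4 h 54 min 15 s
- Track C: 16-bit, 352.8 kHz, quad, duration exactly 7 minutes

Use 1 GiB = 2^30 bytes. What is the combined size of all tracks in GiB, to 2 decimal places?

Track A: exactly 30 minutes = 1,800 s; 352,800 × 1,800 × 1 × 6 = 3,810,240,000 bytes.
Track B: 4 h 54 min 15 s = 17,655 s; 192,000 × 17,655 × 1 × 6 = 20,338,560,000 bytes.
Track C: exactly 7 minutes = 420 s; 352,800 × 420 × 2 × 4 = 1,185,408,000 bytes.
Total = 25,334,208,000 bytes = 23.59 GiB.

23.59 GiB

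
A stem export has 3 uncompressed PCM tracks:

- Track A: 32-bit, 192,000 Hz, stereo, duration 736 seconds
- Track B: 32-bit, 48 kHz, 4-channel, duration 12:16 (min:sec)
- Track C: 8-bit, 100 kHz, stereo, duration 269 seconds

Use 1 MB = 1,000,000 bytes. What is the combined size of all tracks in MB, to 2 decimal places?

Track A: 192,000 × 736 × 4 × 2 = 1,130,496,000 bytes.
Track B: 12:16 (min:sec) = 736 s; 48,000 × 736 × 4 × 4 = 565,248,000 bytes.
Track C: 100,000 × 269 × 1 × 2 = 53,800,000 bytes.
Total = 1,749,544,000 bytes = 1749.54 MB.

1749.54 MB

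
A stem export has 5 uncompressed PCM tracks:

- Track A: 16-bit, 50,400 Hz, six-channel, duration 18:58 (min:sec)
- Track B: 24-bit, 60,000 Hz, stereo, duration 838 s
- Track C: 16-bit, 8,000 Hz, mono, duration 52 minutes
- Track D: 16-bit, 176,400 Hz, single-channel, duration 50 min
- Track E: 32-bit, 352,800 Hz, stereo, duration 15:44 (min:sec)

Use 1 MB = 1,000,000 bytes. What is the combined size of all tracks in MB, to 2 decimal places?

Track A: 18:58 (min:sec) = 1,138 s; 50,400 × 1,138 × 2 × 6 = 688,262,400 bytes.
Track B: 60,000 × 838 × 3 × 2 = 301,680,000 bytes.
Track C: 52 minutes = 3,120 s; 8,000 × 3,120 × 2 × 1 = 49,920,000 bytes.
Track D: 50 min = 3,000 s; 176,400 × 3,000 × 2 × 1 = 1,058,400,000 bytes.
Track E: 15:44 (min:sec) = 944 s; 352,800 × 944 × 4 × 2 = 2,664,345,600 bytes.
Total = 4,762,608,000 bytes = 4762.61 MB.

4762.61 MB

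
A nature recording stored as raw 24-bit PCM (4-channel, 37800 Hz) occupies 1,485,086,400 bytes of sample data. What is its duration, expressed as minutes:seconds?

54:34

Byte rate = 37,800 × 3 × 4 = 453,600 bytes/s.
Duration = 1,485,086,400 / 453,600 = 3,274 s.
3,274 s = 54:34.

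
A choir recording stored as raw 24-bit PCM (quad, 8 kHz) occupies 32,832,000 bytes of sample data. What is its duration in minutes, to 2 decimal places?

Byte rate = 8,000 × 3 × 4 = 96,000 bytes/s.
Duration = 32,832,000 / 96,000 = 342 s.
342 s / 60 = 5.70 minutes.

5.70 minutes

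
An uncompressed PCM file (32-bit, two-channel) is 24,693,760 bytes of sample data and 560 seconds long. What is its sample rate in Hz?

Bytes = sample_rate × seconds × bytes_per_sample × channels.
sample_rate = 24,693,760 / (560 × 4 × 2) = 24,693,760 / 4,480 = 5,512 Hz.

5,512 Hz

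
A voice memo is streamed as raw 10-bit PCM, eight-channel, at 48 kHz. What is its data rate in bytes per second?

Bit rate = 48,000 × 10 × 8 = 3,840,000 bits/s.
3,840,000 / 8 = 480,000 bytes/s.

480,000 bytes/s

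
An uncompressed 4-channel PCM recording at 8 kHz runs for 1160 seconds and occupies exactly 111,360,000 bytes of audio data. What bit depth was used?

24 bits

Bytes per sample = 111,360,000 / (8,000 × 1,160 × 4) = 111,360,000 / 37,120,000 = 3.
Bit depth = 3 × 8 = 24 bits.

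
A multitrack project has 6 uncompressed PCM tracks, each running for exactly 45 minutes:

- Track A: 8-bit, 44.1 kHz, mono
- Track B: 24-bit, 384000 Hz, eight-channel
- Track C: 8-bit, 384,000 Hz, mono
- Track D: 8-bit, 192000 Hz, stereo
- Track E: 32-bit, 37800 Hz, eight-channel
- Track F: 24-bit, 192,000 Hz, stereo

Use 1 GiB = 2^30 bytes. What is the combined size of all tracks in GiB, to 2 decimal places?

exactly 45 minutes = 2,700 s.
Track A: 44,100 × 2,700 × 1 × 1 = 119,070,000 bytes.
Track B: 384,000 × 2,700 × 3 × 8 = 24,883,200,000 bytes.
Track C: 384,000 × 2,700 × 1 × 1 = 1,036,800,000 bytes.
Track D: 192,000 × 2,700 × 1 × 2 = 1,036,800,000 bytes.
Track E: 37,800 × 2,700 × 4 × 8 = 3,265,920,000 bytes.
Track F: 192,000 × 2,700 × 3 × 2 = 3,110,400,000 bytes.
Total = 33,452,190,000 bytes = 31.15 GiB.

31.15 GiB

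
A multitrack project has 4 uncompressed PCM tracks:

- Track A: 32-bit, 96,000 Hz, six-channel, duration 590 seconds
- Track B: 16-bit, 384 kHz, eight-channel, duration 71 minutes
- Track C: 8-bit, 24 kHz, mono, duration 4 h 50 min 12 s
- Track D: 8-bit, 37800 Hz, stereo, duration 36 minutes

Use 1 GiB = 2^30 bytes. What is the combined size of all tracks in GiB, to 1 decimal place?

26.2 GiB

Track A: 96,000 × 590 × 4 × 6 = 1,359,360,000 bytes.
Track B: 71 minutes = 4,260 s; 384,000 × 4,260 × 2 × 8 = 26,173,440,000 bytes.
Track C: 4 h 50 min 12 s = 17,412 s; 24,000 × 17,412 × 1 × 1 = 417,888,000 bytes.
Track D: 36 minutes = 2,160 s; 37,800 × 2,160 × 1 × 2 = 163,296,000 bytes.
Total = 28,113,984,000 bytes = 26.2 GiB.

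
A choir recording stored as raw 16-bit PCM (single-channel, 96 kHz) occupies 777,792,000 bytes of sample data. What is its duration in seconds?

4,051 seconds

Byte rate = 96,000 × 2 × 1 = 192,000 bytes/s.
Duration = 777,792,000 / 192,000 = 4,051 s.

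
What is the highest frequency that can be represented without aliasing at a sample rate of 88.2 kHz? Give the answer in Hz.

Nyquist frequency = sample rate / 2 = 88,200 / 2 = 44,100 Hz.

44,100 Hz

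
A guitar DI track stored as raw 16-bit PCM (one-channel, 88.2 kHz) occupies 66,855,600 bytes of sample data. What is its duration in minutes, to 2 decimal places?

Byte rate = 88,200 × 2 × 1 = 176,400 bytes/s.
Duration = 66,855,600 / 176,400 = 379 s.
379 s / 60 = 6.32 minutes.

6.32 minutes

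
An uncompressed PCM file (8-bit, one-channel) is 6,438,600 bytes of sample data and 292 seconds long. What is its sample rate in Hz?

22,050 Hz

Bytes = sample_rate × seconds × bytes_per_sample × channels.
sample_rate = 6,438,600 / (292 × 1 × 1) = 6,438,600 / 292 = 22,050 Hz.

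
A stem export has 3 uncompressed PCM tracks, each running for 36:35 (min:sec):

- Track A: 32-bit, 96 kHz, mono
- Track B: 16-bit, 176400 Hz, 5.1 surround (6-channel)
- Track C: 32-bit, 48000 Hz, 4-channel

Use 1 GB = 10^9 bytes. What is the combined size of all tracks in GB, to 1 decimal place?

36:35 (min:sec) = 2,195 s.
Track A: 96,000 × 2,195 × 4 × 1 = 842,880,000 bytes.
Track B: 176,400 × 2,195 × 2 × 6 = 4,646,376,000 bytes.
Track C: 48,000 × 2,195 × 4 × 4 = 1,685,760,000 bytes.
Total = 7,175,016,000 bytes = 7.2 GB.

7.2 GB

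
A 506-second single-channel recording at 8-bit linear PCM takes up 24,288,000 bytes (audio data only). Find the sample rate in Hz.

48,000 Hz

Bytes = sample_rate × seconds × bytes_per_sample × channels.
sample_rate = 24,288,000 / (506 × 1 × 1) = 24,288,000 / 506 = 48,000 Hz.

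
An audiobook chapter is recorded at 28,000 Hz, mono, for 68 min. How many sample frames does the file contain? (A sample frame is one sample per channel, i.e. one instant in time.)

114,240,000 sample frames

68 min = 4,080 s.
28,000 samples/s × 4,080 s = 114,240,000 frames.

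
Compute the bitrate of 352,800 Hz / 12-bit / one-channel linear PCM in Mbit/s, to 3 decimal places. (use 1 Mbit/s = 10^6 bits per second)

4.234 Mbit/s

Bit rate = 352,800 × 12 × 1 = 4,233,600 bits/s.
= 4.234 Mbit/s.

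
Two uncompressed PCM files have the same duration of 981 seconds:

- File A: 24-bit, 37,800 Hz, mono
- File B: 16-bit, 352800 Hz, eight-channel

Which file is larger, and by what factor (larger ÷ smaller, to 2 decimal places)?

File B, by a factor of 49.78

File A: 37,800 × 3 × 1 = 113,400 bytes/s.
File B: 352,800 × 2 × 8 = 5,644,800 bytes/s.
File B is larger; ratio = 5,537,548,800 / 111,245,400 = 49.78.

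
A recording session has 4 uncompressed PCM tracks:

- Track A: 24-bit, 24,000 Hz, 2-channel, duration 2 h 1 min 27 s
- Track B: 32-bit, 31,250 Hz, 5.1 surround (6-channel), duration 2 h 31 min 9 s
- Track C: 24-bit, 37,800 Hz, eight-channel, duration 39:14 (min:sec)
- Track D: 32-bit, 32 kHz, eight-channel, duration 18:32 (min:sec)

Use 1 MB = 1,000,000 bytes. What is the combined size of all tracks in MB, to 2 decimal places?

11125.31 MB

Track A: 2 h 1 min 27 s = 7,287 s; 24,000 × 7,287 × 3 × 2 = 1,049,328,000 bytes.
Track B: 2 h 31 min 9 s = 9,069 s; 31,250 × 9,069 × 4 × 6 = 6,801,750,000 bytes.
Track C: 39:14 (min:sec) = 2,354 s; 37,800 × 2,354 × 3 × 8 = 2,135,548,800 bytes.
Track D: 18:32 (min:sec) = 1,112 s; 32,000 × 1,112 × 4 × 8 = 1,138,688,000 bytes.
Total = 11,125,314,800 bytes = 11125.31 MB.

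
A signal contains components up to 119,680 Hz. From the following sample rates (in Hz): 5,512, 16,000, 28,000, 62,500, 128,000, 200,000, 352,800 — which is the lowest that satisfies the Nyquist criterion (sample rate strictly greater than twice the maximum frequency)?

352,800 Hz

Need sample rate > 2 × 119,680 = 239,360 Hz.
Lowest listed rate above 239,360 Hz is 352,800 Hz.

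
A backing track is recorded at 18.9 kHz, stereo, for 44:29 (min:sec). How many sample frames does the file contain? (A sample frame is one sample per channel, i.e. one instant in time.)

50,444,100 sample frames

44:29 (min:sec) = 2,669 s.
18,900 samples/s × 2,669 s = 50,444,100 frames.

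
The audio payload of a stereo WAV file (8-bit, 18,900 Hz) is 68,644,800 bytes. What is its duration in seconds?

Byte rate = 18,900 × 1 × 2 = 37,800 bytes/s.
Duration = 68,644,800 / 37,800 = 1,816 s.

1,816 seconds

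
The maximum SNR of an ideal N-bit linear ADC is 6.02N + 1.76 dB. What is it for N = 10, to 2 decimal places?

61.96 dB

6.02 × 10 + 1.76 = 61.96 dB.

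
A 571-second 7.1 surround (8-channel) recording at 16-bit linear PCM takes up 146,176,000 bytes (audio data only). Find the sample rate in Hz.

16,000 Hz

Bytes = sample_rate × seconds × bytes_per_sample × channels.
sample_rate = 146,176,000 / (571 × 2 × 8) = 146,176,000 / 9,136 = 16,000 Hz.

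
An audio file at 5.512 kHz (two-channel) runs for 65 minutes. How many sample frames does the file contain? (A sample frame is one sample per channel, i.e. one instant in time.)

65 minutes = 3,900 s.
5,512 samples/s × 3,900 s = 21,496,800 frames.

21,496,800 sample frames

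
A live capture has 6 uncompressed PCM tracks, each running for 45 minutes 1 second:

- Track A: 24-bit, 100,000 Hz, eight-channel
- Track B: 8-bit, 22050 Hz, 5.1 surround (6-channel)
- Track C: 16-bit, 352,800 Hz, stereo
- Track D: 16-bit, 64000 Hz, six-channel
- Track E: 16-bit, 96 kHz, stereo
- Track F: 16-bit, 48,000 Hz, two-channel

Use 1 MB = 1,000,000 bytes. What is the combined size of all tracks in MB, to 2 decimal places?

14281.54 MB

45 minutes 1 second = 2,701 s.
Track A: 100,000 × 2,701 × 3 × 8 = 6,482,400,000 bytes.
Track B: 22,050 × 2,701 × 1 × 6 = 357,342,300 bytes.
Track C: 352,800 × 2,701 × 2 × 2 = 3,811,651,200 bytes.
Track D: 64,000 × 2,701 × 2 × 6 = 2,074,368,000 bytes.
Track E: 96,000 × 2,701 × 2 × 2 = 1,037,184,000 bytes.
Track F: 48,000 × 2,701 × 2 × 2 = 518,592,000 bytes.
Total = 14,281,537,500 bytes = 14281.54 MB.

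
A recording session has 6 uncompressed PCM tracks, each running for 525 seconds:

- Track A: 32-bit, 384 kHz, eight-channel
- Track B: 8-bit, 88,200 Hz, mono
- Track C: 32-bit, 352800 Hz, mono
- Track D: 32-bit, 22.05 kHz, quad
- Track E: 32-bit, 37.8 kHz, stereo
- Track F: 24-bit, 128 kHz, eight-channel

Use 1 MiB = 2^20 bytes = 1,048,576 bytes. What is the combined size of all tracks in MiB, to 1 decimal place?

8769.2 MiB

Track A: 384,000 × 525 × 4 × 8 = 6,451,200,000 bytes.
Track B: 88,200 × 525 × 1 × 1 = 46,305,000 bytes.
Track C: 352,800 × 525 × 4 × 1 = 740,880,000 bytes.
Track D: 22,050 × 525 × 4 × 4 = 185,220,000 bytes.
Track E: 37,800 × 525 × 4 × 2 = 158,760,000 bytes.
Track F: 128,000 × 525 × 3 × 8 = 1,612,800,000 bytes.
Total = 9,195,165,000 bytes = 8769.2 MiB.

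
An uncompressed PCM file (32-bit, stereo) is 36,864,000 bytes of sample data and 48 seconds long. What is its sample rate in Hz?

96,000 Hz

Bytes = sample_rate × seconds × bytes_per_sample × channels.
sample_rate = 36,864,000 / (48 × 4 × 2) = 36,864,000 / 384 = 96,000 Hz.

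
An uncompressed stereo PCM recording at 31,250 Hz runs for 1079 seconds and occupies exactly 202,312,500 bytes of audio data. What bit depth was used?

Bytes per sample = 202,312,500 / (31,250 × 1,079 × 2) = 202,312,500 / 67,437,500 = 3.
Bit depth = 3 × 8 = 24 bits.

24 bits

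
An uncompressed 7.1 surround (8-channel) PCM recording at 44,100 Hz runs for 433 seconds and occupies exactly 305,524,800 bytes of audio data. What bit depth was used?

Bytes per sample = 305,524,800 / (44,100 × 433 × 8) = 305,524,800 / 152,762,400 = 2.
Bit depth = 2 × 8 = 16 bits.

16 bits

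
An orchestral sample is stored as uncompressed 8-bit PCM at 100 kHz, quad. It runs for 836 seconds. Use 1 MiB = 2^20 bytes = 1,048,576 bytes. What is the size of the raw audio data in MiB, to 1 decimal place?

318.9 MiB

Bytes = 100,000 samples/s × 836 s × 1 bytes/sample × 4 ch = 334,400,000 bytes.
334,400,000 / 1,048,576 = 318.9 MiB.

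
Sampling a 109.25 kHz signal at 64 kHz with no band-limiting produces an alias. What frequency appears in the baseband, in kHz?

18.75 kHz

Nyquist = 64,000/2 = 32,000 Hz; 109,250 Hz exceeds it.
Alias = |109,250 − 2×64,000| = |109,250 − 128,000| = 18,750 Hz = 18.75 kHz.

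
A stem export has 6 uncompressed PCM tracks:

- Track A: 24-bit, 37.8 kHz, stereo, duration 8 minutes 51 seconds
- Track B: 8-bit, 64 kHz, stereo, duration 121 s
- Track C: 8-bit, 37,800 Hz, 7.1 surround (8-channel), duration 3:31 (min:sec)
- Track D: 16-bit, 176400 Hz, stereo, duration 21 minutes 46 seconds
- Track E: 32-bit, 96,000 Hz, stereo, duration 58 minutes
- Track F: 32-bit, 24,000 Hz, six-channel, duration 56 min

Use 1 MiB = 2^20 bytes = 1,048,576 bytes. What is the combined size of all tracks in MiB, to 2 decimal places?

Track A: 8 minutes 51 seconds = 531 s; 37,800 × 531 × 3 × 2 = 120,430,800 bytes.
Track B: 64,000 × 121 × 1 × 2 = 15,488,000 bytes.
Track C: 3:31 (min:sec) = 211 s; 37,800 × 211 × 1 × 8 = 63,806,400 bytes.
Track D: 21 minutes 46 seconds = 1,306 s; 176,400 × 1,306 × 2 × 2 = 921,513,600 bytes.
Track E: 58 minutes = 3,480 s; 96,000 × 3,480 × 4 × 2 = 2,672,640,000 bytes.
Track F: 56 min = 3,360 s; 24,000 × 3,360 × 4 × 6 = 1,935,360,000 bytes.
Total = 5,729,238,800 bytes = 5463.83 MiB.

5463.83 MiB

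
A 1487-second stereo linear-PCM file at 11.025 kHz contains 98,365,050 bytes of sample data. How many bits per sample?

Bytes per sample = 98,365,050 / (11,025 × 1,487 × 2) = 98,365,050 / 32,788,350 = 3.
Bit depth = 3 × 8 = 24 bits.

24 bits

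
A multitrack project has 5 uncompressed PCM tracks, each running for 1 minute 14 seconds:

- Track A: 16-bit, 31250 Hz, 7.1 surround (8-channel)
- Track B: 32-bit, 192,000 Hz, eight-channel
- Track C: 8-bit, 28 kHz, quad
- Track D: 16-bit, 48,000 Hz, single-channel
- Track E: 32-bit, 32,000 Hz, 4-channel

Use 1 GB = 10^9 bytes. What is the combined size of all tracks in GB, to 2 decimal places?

1 minute 14 seconds = 74 s.
Track A: 31,250 × 74 × 2 × 8 = 37,000,000 bytes.
Track B: 192,000 × 74 × 4 × 8 = 454,656,000 bytes.
Track C: 28,000 × 74 × 1 × 4 = 8,288,000 bytes.
Track D: 48,000 × 74 × 2 × 1 = 7,104,000 bytes.
Track E: 32,000 × 74 × 4 × 4 = 37,888,000 bytes.
Total = 544,936,000 bytes = 0.54 GB.

0.54 GB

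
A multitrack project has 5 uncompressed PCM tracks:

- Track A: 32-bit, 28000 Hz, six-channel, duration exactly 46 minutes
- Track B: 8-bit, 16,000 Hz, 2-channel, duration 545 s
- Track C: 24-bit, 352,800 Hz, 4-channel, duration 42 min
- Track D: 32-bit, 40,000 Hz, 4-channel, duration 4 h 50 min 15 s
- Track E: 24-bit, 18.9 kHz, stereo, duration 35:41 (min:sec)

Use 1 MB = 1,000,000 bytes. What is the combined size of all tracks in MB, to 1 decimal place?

23929.2 MB

Track A: exactly 46 minutes = 2,760 s; 28,000 × 2,760 × 4 × 6 = 1,854,720,000 bytes.
Track B: 16,000 × 545 × 1 × 2 = 17,440,000 bytes.
Track C: 42 min = 2,520 s; 352,800 × 2,520 × 3 × 4 = 10,668,672,000 bytes.
Track D: 4 h 50 min 15 s = 17,415 s; 40,000 × 17,415 × 4 × 4 = 11,145,600,000 bytes.
Track E: 35:41 (min:sec) = 2,141 s; 18,900 × 2,141 × 3 × 2 = 242,789,400 bytes.
Total = 23,929,221,400 bytes = 23929.2 MB.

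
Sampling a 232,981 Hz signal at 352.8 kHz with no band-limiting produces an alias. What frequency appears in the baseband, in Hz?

119,819 Hz

Nyquist = 352,800/2 = 176,400 Hz; 232,981 Hz exceeds it.
Alias = |232,981 − 1×352,800| = |232,981 − 352,800| = 119,819 Hz.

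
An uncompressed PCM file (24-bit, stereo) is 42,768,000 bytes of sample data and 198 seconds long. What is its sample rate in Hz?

Bytes = sample_rate × seconds × bytes_per_sample × channels.
sample_rate = 42,768,000 / (198 × 3 × 2) = 42,768,000 / 1,188 = 36,000 Hz.

36,000 Hz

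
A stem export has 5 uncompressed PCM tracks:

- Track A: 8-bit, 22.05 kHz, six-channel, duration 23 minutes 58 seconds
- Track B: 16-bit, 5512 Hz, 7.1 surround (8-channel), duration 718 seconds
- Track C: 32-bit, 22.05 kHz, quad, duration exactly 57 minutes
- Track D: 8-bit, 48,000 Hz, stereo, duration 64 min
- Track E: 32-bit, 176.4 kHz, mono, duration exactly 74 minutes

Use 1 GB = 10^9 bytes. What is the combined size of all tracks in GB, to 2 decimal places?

4.96 GB

Track A: 23 minutes 58 seconds = 1,438 s; 22,050 × 1,438 × 1 × 6 = 190,247,400 bytes.
Track B: 5,512 × 718 × 2 × 8 = 63,321,856 bytes.
Track C: exactly 57 minutes = 3,420 s; 22,050 × 3,420 × 4 × 4 = 1,206,576,000 bytes.
Track D: 64 min = 3,840 s; 48,000 × 3,840 × 1 × 2 = 368,640,000 bytes.
Track E: exactly 74 minutes = 4,440 s; 176,400 × 4,440 × 4 × 1 = 3,132,864,000 bytes.
Total = 4,961,649,256 bytes = 4.96 GB.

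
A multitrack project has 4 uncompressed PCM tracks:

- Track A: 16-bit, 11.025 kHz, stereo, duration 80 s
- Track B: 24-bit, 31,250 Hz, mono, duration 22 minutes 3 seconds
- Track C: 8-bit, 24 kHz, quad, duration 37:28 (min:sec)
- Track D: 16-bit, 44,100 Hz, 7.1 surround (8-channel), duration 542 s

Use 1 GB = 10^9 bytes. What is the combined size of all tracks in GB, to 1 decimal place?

0.7 GB

Track A: 11,025 × 80 × 2 × 2 = 3,528,000 bytes.
Track B: 22 minutes 3 seconds = 1,323 s; 31,250 × 1,323 × 3 × 1 = 124,031,250 bytes.
Track C: 37:28 (min:sec) = 2,248 s; 24,000 × 2,248 × 1 × 4 = 215,808,000 bytes.
Track D: 44,100 × 542 × 2 × 8 = 382,435,200 bytes.
Total = 725,802,450 bytes = 0.7 GB.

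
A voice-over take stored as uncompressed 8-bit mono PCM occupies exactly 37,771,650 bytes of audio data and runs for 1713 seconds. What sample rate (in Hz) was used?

Bytes = sample_rate × seconds × bytes_per_sample × channels.
sample_rate = 37,771,650 / (1,713 × 1 × 1) = 37,771,650 / 1,713 = 22,050 Hz.

22,050 Hz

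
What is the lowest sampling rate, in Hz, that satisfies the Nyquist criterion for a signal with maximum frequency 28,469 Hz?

56,938 Hz

Minimum sample rate = 2 × 28,469 Hz = 56,938 Hz.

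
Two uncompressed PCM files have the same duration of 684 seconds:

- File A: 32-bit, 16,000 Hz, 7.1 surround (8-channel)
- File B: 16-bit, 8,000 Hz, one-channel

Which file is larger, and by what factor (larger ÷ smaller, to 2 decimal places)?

File A, by a factor of 32.00

File A: 16,000 × 4 × 8 = 512,000 bytes/s.
File B: 8,000 × 2 × 1 = 16,000 bytes/s.
File A is larger; ratio = 350,208,000 / 10,944,000 = 32.00.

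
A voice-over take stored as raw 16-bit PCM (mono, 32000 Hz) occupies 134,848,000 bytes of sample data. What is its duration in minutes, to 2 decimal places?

Byte rate = 32,000 × 2 × 1 = 64,000 bytes/s.
Duration = 134,848,000 / 64,000 = 2,107 s.
2,107 s / 60 = 35.12 minutes.

35.12 minutes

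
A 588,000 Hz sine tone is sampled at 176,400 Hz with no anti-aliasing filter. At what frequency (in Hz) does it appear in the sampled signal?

58,800 Hz

Nyquist = 176,400/2 = 88,200 Hz; 588,000 Hz exceeds it.
Alias = |588,000 − 3×176,400| = |588,000 − 529,200| = 58,800 Hz.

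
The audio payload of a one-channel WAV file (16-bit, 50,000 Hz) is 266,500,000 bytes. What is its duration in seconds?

2,665 seconds

Byte rate = 50,000 × 2 × 1 = 100,000 bytes/s.
Duration = 266,500,000 / 100,000 = 2,665 s.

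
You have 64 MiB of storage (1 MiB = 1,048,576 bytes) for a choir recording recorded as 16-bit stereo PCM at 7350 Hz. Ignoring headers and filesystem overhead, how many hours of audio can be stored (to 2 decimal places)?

0.63 hours

Uncompressed byte rate = 7,350 × 2 × 2 = 29,400 bytes/s.
Capacity = 64 × 1,048,576 = 67,108,864 bytes.
67,108,864 / 29,400 ≈ 2282.61 s → 0.63 hours.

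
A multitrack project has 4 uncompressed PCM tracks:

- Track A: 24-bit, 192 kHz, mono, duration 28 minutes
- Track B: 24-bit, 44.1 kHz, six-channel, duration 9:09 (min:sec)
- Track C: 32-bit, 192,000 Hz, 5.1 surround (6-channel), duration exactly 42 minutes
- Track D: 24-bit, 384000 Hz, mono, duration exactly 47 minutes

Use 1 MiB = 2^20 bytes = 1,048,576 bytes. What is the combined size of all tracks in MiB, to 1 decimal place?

15510.8 MiB

Track A: 28 minutes = 1,680 s; 192,000 × 1,680 × 3 × 1 = 967,680,000 bytes.
Track B: 9:09 (min:sec) = 549 s; 44,100 × 549 × 3 × 6 = 435,796,200 bytes.
Track C: exactly 42 minutes = 2,520 s; 192,000 × 2,520 × 4 × 6 = 11,612,160,000 bytes.
Track D: exactly 47 minutes = 2,820 s; 384,000 × 2,820 × 3 × 1 = 3,248,640,000 bytes.
Total = 16,264,276,200 bytes = 15510.8 MiB.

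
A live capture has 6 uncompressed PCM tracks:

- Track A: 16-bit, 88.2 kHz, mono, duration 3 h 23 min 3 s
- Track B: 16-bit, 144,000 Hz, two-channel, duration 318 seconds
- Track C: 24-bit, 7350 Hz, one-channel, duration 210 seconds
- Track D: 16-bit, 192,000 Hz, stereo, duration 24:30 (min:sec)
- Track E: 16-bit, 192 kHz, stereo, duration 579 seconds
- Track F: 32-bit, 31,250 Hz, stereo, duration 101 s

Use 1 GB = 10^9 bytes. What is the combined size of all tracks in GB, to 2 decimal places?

Track A: 3 h 23 min 3 s = 12,183 s; 88,200 × 12,183 × 2 × 1 = 2,149,081,200 bytes.
Track B: 144,000 × 318 × 2 × 2 = 183,168,000 bytes.
Track C: 7,350 × 210 × 3 × 1 = 4,630,500 bytes.
Track D: 24:30 (min:sec) = 1,470 s; 192,000 × 1,470 × 2 × 2 = 1,128,960,000 bytes.
Track E: 192,000 × 579 × 2 × 2 = 444,672,000 bytes.
Track F: 31,250 × 101 × 4 × 2 = 25,250,000 bytes.
Total = 3,935,761,700 bytes = 3.94 GB.

3.94 GB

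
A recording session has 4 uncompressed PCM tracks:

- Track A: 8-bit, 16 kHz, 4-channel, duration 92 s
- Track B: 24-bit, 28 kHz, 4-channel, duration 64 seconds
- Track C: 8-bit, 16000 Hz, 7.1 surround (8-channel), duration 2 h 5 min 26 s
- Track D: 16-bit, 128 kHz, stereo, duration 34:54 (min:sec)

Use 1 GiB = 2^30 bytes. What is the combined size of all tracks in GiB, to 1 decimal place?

1.9 GiB

Track A: 16,000 × 92 × 1 × 4 = 5,888,000 bytes.
Track B: 28,000 × 64 × 3 × 4 = 21,504,000 bytes.
Track C: 2 h 5 min 26 s = 7,526 s; 16,000 × 7,526 × 1 × 8 = 963,328,000 bytes.
Track D: 34:54 (min:sec) = 2,094 s; 128,000 × 2,094 × 2 × 2 = 1,072,128,000 bytes.
Total = 2,062,848,000 bytes = 1.9 GiB.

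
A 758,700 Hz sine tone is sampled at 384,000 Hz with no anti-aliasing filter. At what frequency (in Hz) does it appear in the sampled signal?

9,300 Hz

Nyquist = 384,000/2 = 192,000 Hz; 758,700 Hz exceeds it.
Alias = |758,700 − 2×384,000| = |758,700 − 768,000| = 9,300 Hz.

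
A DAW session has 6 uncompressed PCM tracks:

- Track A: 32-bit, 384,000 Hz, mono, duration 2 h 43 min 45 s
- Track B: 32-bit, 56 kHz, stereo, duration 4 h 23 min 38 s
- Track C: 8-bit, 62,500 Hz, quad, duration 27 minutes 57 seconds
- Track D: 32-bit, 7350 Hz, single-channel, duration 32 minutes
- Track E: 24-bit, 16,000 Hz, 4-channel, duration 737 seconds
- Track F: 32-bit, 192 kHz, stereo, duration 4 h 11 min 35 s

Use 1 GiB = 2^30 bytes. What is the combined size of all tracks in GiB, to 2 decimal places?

42.82 GiB

Track A: 2 h 43 min 45 s = 9,825 s; 384,000 × 9,825 × 4 × 1 = 15,091,200,000 bytes.
Track B: 4 h 23 min 38 s = 15,818 s; 56,000 × 15,818 × 4 × 2 = 7,086,464,000 bytes.
Track C: 27 minutes 57 seconds = 1,677 s; 62,500 × 1,677 × 1 × 4 = 419,250,000 bytes.
Track D: 32 minutes = 1,920 s; 7,350 × 1,920 × 4 × 1 = 56,448,000 bytes.
Track E: 16,000 × 737 × 3 × 4 = 141,504,000 bytes.
Track F: 4 h 11 min 35 s = 15,095 s; 192,000 × 15,095 × 4 × 2 = 23,185,920,000 bytes.
Total = 45,980,786,000 bytes = 42.82 GiB.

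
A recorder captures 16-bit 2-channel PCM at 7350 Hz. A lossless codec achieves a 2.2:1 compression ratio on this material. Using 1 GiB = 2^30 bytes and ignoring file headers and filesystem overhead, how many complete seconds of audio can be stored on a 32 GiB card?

2,571,136 seconds

Uncompressed byte rate = 7,350 × 2 × 2 = 29,400 bytes/s.
After 2.2:1 compression, effective rate ≈ 13363.64 bytes/s.
Capacity = 32 × 1,073,741,824 = 34,359,738,368 bytes.
34,359,738,368 / effective rate ≈ 2571136.88 s → 2,571,136 seconds.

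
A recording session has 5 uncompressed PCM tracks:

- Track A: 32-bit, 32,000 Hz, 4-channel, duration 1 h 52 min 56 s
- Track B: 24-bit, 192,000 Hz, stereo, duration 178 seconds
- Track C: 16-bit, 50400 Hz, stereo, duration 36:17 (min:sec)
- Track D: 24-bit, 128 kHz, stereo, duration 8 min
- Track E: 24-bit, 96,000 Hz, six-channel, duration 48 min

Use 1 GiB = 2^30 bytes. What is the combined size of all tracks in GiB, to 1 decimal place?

Track A: 1 h 52 min 56 s = 6,776 s; 32,000 × 6,776 × 4 × 4 = 3,469,312,000 bytes.
Track B: 192,000 × 178 × 3 × 2 = 205,056,000 bytes.
Track C: 36:17 (min:sec) = 2,177 s; 50,400 × 2,177 × 2 × 2 = 438,883,200 bytes.
Track D: 8 min = 480 s; 128,000 × 480 × 3 × 2 = 368,640,000 bytes.
Track E: 48 min = 2,880 s; 96,000 × 2,880 × 3 × 6 = 4,976,640,000 bytes.
Total = 9,458,531,200 bytes = 8.8 GiB.

8.8 GiB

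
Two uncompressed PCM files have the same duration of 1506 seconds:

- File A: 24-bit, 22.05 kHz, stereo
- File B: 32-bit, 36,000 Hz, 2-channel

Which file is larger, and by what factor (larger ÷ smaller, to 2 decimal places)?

File B, by a factor of 2.18

File A: 22,050 × 3 × 2 = 132,300 bytes/s.
File B: 36,000 × 4 × 2 = 288,000 bytes/s.
File B is larger; ratio = 433,728,000 / 199,243,800 = 2.18.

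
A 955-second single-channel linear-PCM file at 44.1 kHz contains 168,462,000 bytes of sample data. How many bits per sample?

32 bits

Bytes per sample = 168,462,000 / (44,100 × 955 × 1) = 168,462,000 / 42,115,500 = 4.
Bit depth = 4 × 8 = 32 bits.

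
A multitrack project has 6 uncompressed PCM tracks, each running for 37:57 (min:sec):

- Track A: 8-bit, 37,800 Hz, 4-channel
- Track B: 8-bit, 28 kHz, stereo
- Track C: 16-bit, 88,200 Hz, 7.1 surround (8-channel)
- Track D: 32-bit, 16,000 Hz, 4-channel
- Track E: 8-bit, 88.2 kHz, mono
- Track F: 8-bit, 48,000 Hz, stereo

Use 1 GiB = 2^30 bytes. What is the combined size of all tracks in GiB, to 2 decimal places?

4.37 GiB

37:57 (min:sec) = 2,277 s.
Track A: 37,800 × 2,277 × 1 × 4 = 344,282,400 bytes.
Track B: 28,000 × 2,277 × 1 × 2 = 127,512,000 bytes.
Track C: 88,200 × 2,277 × 2 × 8 = 3,213,302,400 bytes.
Track D: 16,000 × 2,277 × 4 × 4 = 582,912,000 bytes.
Track E: 88,200 × 2,277 × 1 × 1 = 200,831,400 bytes.
Track F: 48,000 × 2,277 × 1 × 2 = 218,592,000 bytes.
Total = 4,687,432,200 bytes = 4.37 GiB.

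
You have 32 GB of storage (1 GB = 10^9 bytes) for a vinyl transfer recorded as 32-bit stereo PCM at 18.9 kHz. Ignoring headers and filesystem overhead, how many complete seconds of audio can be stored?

211,640 seconds

Uncompressed byte rate = 18,900 × 4 × 2 = 151,200 bytes/s.
Capacity = 32 × 1,000,000,000 = 32,000,000,000 bytes.
32,000,000,000 / 151,200 ≈ 211640.21 s → 211,640 seconds.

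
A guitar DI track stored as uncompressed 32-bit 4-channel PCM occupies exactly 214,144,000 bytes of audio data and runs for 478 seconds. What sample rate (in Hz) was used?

Bytes = sample_rate × seconds × bytes_per_sample × channels.
sample_rate = 214,144,000 / (478 × 4 × 4) = 214,144,000 / 7,648 = 28,000 Hz.

28,000 Hz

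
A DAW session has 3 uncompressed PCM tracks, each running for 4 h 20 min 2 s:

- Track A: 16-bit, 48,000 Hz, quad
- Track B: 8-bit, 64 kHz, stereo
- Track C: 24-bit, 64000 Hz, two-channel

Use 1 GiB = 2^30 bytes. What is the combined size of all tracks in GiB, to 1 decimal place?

13.0 GiB

4 h 20 min 2 s = 15,602 s.
Track A: 48,000 × 15,602 × 2 × 4 = 5,991,168,000 bytes.
Track B: 64,000 × 15,602 × 1 × 2 = 1,997,056,000 bytes.
Track C: 64,000 × 15,602 × 3 × 2 = 5,991,168,000 bytes.
Total = 13,979,392,000 bytes = 13.0 GiB.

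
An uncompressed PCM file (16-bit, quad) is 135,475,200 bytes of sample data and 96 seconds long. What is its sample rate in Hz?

176,400 Hz

Bytes = sample_rate × seconds × bytes_per_sample × channels.
sample_rate = 135,475,200 / (96 × 2 × 4) = 135,475,200 / 768 = 176,400 Hz.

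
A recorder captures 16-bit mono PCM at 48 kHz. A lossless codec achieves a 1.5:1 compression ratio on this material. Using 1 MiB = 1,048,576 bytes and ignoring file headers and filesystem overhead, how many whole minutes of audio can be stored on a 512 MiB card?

139 minutes

Uncompressed byte rate = 48,000 × 2 × 1 = 96,000 bytes/s.
After 1.5:1 compression, effective rate ≈ 64000 bytes/s.
Capacity = 512 × 1,048,576 = 536,870,912 bytes.
536,870,912 / effective rate ≈ 8388.61 s → 139 minutes.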